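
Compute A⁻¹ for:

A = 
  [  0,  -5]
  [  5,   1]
det(A) = (0)(1) - (-5)(5) = 25
For a 2×2 matrix, A⁻¹ = (1/det(A)) · [[d, -b], [-c, a]]
    = (1/25) · [[1, 5], [-5, 0]]

A⁻¹ = 
  [1/25,  1/5]
  [-1/5,    0]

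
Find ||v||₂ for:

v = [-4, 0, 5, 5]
8.124

||v||₂ = √((-4)² + (0)² + (5)² + (5)²) = √66 = 8.124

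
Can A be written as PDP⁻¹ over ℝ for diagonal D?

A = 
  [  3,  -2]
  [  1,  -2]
Yes

tr(A) = 1, det(A) = -4
Characteristic polynomial: λ² - tr(A)λ + det(A) = λ² - λ - 4
λ² - λ - 4 = 0  ⇒  λ = (1 ± √((-1)² - 4·(-4)))/2 = (1 ± √(17))/2
  = (1 + √17)/2,  (1 - √17)/2
Eigenvalues: (1 + √17)/2, (1 - √17)/2  (≈ 2.562, -1.562)
The two irrational eigenvalues are distinct (simple), so each has alg. mult. = geom. mult. = 1.
Sum of geometric multiplicities equals n, so A has n independent eigenvectors.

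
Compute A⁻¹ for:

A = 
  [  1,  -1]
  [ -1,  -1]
det(A) = (1)(-1) - (-1)(-1) = -2
For a 2×2 matrix, A⁻¹ = (1/det(A)) · [[d, -b], [-c, a]]
    = (-1/2) · [[-1, 1], [1, 1]]

A⁻¹ = 
  [ 1/2, -1/2]
  [-1/2, -1/2]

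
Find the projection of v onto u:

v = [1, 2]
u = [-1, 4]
v·u = (1)(-1) + (2)(4) = 7
u·u = (-1)² + (4)² = 17
proj_u(v) = (v·u / u·u) × u = (7/17) × u

proj_u(v) = [-7/17, 28/17]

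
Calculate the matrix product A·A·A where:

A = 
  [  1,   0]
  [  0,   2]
A² = A·A:
A²[1,1] = (1)(1) + (0)(0) = 1
A²[1,2] = (1)(0) + (0)(2) = 0
A²[2,1] = (0)(1) + (2)(0) = 0
A²[2,2] = (0)(0) + (2)(2) = 4
A² = 
  [  1,   0]
  [  0,   4]

A^3 = A^2·A:
A^3[1,1] = (1)(1) + (0)(0) = 1
A^3[1,2] = (1)(0) + (0)(2) = 0
A^3[2,1] = (0)(1) + (4)(0) = 0
A^3[2,2] = (0)(0) + (4)(2) = 8
A^3 = 
  [  1,   0]
  [  0,   8]

Therefore
A^3 = 
  [  1,   0]
  [  0,   8]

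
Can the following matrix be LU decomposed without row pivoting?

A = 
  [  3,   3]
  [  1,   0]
Yes.
A[1,1] = 3 ≠ 0, so Gaussian elimination proceeds without a row swap: multiplier ℓ₂₁ = (1)/(3) = 1/3, and U[2,2] = 0 - (1/3)(3) = -1.
L = 
  [  1,   0]
  [1/3,   1]
U = 
  [  3,   3]
  [  0,  -1]
Check row 2 of LU: [(1/3)(3), (1/3)(3) + (-1)] = [1, 0] = row 2 of A ✓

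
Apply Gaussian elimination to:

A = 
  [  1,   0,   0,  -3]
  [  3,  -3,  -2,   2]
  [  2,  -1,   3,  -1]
Row operations:
R2 → R2 - (3)·R1
R3 → R3 - (2)·R1
R3 → R3 - (1/3)·R2

Resulting echelon form:
REF = 
  [   1,    0,    0,   -3]
  [   0,   -3,   -2,   11]
  [   0,    0, 11/3,  4/3]

Rank = 3 (number of non-zero pivot rows).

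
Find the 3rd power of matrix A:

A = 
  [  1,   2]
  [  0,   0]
A^3 = 
  [  1,   2]
  [  0,   0]

A² = A·A:
A²[1,1] = (1)(1) + (2)(0) = 1
A²[1,2] = (1)(2) + (2)(0) = 2
A²[2,1] = (0)(1) + (0)(0) = 0
A²[2,2] = (0)(2) + (0)(0) = 0
A² = 
  [  1,   2]
  [  0,   0]

A^3 = A^2·A:
A^3[1,1] = (1)(1) + (2)(0) = 1
A^3[1,2] = (1)(2) + (2)(0) = 2
A^3[2,1] = (0)(1) + (0)(0) = 0
A^3[2,2] = (0)(2) + (0)(0) = 0
A^3 = 
  [  1,   2]
  [  0,   0]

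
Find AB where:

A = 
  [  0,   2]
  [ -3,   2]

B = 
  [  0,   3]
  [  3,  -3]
AB = 
  [  6,  -6]
  [  6, -15]

A is 2×2 and B is 2×2, so AB is 2×2. Each entry is (row of A)·(column of B):
AB[1,1] = (0)(0) + (2)(3) = 6
AB[1,2] = (0)(3) + (2)(-3) = -6
AB[2,1] = (-3)(0) + (2)(3) = 6
AB[2,2] = (-3)(3) + (2)(-3) = -15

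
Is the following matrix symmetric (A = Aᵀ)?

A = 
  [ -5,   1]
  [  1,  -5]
Yes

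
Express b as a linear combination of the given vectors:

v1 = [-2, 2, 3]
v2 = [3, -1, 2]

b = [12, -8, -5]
c1 = -3, c2 = 2

b = -3·v1 + 2·v2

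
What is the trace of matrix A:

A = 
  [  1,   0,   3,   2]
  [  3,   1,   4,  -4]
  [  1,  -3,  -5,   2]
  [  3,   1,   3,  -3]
-6

tr(A) = 1 + 1 + -5 + -3 = -6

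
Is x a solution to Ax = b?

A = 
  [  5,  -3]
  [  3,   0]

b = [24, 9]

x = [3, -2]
No

Ax = [21, 9] ≠ b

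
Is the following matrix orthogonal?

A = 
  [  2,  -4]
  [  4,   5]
No

AᵀA = 
  [ 20,  12]
  [ 12,  41]
≠ I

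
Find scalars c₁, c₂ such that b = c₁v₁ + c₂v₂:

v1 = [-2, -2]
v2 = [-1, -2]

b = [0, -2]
c1 = -1, c2 = 2

b = -1·v1 + 2·v2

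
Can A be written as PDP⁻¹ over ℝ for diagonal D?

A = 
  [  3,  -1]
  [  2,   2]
No

tr(A) = 5, det(A) = 8
Characteristic polynomial: λ² - tr(A)λ + det(A) = λ² - 5λ + 8
λ² - 5λ + 8 = 0  ⇒  λ = (5 ± √((-5)² - 4·(8)))/2 = (5 ± √(-7))/2
  = (5 + i√7)/2,  (5 - i√7)/2
Eigenvalues: (5 + i√7)/2, (5 - i√7)/2  (≈ 2.5 + 1.323i, 2.5 - 1.323i)
Has complex eigenvalues (not diagonalizable over ℝ).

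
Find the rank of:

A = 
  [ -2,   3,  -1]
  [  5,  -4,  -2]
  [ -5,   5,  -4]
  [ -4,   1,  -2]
rank(A) = 3

Row reduce:
R2 → R2 + (5/2)·R1
R3 → R3 - (5/2)·R1
R4 → R4 - (2)·R1
R3 → R3 + (5/7)·R2
R4 → R4 + (10/7)·R2
R4 → R4 - (15/11)·R3
REF = 
  [   -2,     3,    -1]
  [    0,   7/2,  -9/2]
  [    0,     0, -33/7]
  [    0,     0,     0]
Pivot columns: 1, 2, 3 → 3 pivots.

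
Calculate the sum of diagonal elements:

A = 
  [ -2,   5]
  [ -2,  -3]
-5

tr(A) = -2 + -3 = -5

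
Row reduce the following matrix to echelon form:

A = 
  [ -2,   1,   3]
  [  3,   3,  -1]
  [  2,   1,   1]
Row operations:
R2 → R2 + (3/2)·R1
R3 → R3 + (1)·R1
R3 → R3 - (4/9)·R2

Resulting echelon form:
REF = 
  [  -2,    1,    3]
  [   0,  9/2,  7/2]
  [   0,    0, 22/9]

Rank = 3 (number of non-zero pivot rows).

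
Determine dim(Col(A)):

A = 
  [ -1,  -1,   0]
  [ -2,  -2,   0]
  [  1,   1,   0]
Row reduce:
R2 → R2 - (2)·R1
R3 → R3 + (1)·R1
REF = 
  [ -1,  -1,   0]
  [  0,   0,   0]
  [  0,   0,   0]
Pivot columns: 1 → 1 pivot.
dim(Col(A)) = number of pivot columns = 1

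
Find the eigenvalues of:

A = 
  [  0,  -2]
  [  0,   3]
tr(A) = 3, det(A) = 0
Characteristic polynomial: λ² - tr(A)λ + det(A) = λ² - 3λ
λ² - 3λ = λ(λ - 3)

λ = 3, 0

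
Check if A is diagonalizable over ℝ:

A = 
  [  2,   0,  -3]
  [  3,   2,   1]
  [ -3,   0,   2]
Yes

Characteristic polynomial: det(λI - A) = λ³ - 6λ² + 3λ + 10
Testing integer divisors of the constant term: p(-1) = 0, so (λ + 1) is a factor:
p(λ) = (λ + 1)(λ² - 7λ + 10)
λ² - 7λ + 10 = (λ - 2)(λ - 5)
Eigenvalues: -1, 5, 2
λ=-1: alg. mult. = 1, geom. mult. = 3 - rank(A - (-1)I) = 3 - 2 = 1
λ=2: alg. mult. = 1, geom. mult. = 3 - rank(A - (2)I) = 3 - 2 = 1
λ=5: alg. mult. = 1, geom. mult. = 3 - rank(A - (5)I) = 3 - 2 = 1
Sum of geometric multiplicities equals n, so A has n independent eigenvectors.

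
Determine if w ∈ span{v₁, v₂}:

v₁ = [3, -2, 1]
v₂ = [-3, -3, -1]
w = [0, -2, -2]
No

Form the augmented matrix and row-reduce:
[v₁|v₂|w] = 
  [  3,  -3,   0]
  [ -2,  -3,  -2]
  [  1,  -1,  -2]
R2 → R2 + (2/3)·R1
R3 → R3 - (1/3)·R1
REF = 
  [  3,  -3,   0]
  [  0,  -5,  -2]
  [  0,   0,  -2]

Row 3 reads [0 0 | -2], i.e. 0 = -2, so the system is inconsistent and w ∉ span{v₁, v₂}.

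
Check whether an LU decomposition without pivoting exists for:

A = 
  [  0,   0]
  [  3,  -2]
No.
A[1,1] = 0 but A[2,1] = 3 ≠ 0. Any LU with L unit lower triangular has (LU)[1,1] = U[1,1] and (LU)[2,1] = L[2,1]·U[1,1]; matching A forces U[1,1] = 0, which then forces (LU)[2,1] = 0 ≠ 3. A row swap (pivoting) is required.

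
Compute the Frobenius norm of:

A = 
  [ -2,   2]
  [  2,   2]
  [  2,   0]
||A||_F = 4.472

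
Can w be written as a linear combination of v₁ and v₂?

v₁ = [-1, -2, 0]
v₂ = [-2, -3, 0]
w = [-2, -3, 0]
Yes

Form the augmented matrix and row-reduce:
[v₁|v₂|w] = 
  [ -1,  -2,  -2]
  [ -2,  -3,  -3]
  [  0,   0,   0]
R2 → R2 - (2)·R1
REF = 
  [ -1,  -2,  -2]
  [  0,   1,   1]
  [  0,   0,   0]

No row of the form [0 0 | nonzero], so the system is consistent. Back-substitution gives c₁ = 0, c₂ = 1: w = (0)·v₁ + (1)·v₂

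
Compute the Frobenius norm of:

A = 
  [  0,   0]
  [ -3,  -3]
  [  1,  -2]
||A||_F = 4.796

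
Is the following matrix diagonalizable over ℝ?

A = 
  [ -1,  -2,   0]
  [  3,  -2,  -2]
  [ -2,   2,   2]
No

Characteristic polynomial: det(λI - A) = λ³ + λ² + 6λ - 4
By the rational root theorem any rational root is an integer dividing 4; none of those is a root, so p(λ) has no rational roots and hence (being an irreducible cubic) no repeated roots.
Discriminant of the cubic: Δ = -1676
Δ < 0 ⇒ one real eigenvalue and a complex-conjugate pair: λ ≈ -0.7893 + 2.508i, -0.7893 - 2.508i, 0.5786
Has complex eigenvalues (not diagonalizable over ℝ).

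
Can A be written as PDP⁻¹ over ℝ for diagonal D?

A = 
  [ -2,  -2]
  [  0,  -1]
Yes

tr(A) = -3, det(A) = 2
Characteristic polynomial: λ² - tr(A)λ + det(A) = λ² + 3λ + 2
λ² + 3λ + 2 = (λ + 2)(λ + 1)
Eigenvalues: -1, -2
λ=-2: alg. mult. = 1, geom. mult. = 2 - rank(A - (-2)I) = 2 - 1 = 1
λ=-1: alg. mult. = 1, geom. mult. = 2 - rank(A - (-1)I) = 2 - 1 = 1
Sum of geometric multiplicities equals n, so A has n independent eigenvectors.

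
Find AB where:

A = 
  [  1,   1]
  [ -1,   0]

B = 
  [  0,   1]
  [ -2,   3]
AB = 
  [ -2,   4]
  [  0,  -1]

A is 2×2 and B is 2×2, so AB is 2×2. Each entry is (row of A)·(column of B):
AB[1,1] = (1)(0) + (1)(-2) = -2
AB[1,2] = (1)(1) + (1)(3) = 4
AB[2,1] = (-1)(0) + (0)(-2) = 0
AB[2,2] = (-1)(1) + (0)(3) = -1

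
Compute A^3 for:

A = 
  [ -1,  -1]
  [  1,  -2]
A² = A·A:
A²[1,1] = (-1)(-1) + (-1)(1) = 0
A²[1,2] = (-1)(-1) + (-1)(-2) = 3
A²[2,1] = (1)(-1) + (-2)(1) = -3
A²[2,2] = (1)(-1) + (-2)(-2) = 3
A² = 
  [  0,   3]
  [ -3,   3]

A^3 = A^2·A:
A^3[1,1] = (0)(-1) + (3)(1) = 3
A^3[1,2] = (0)(-1) + (3)(-2) = -6
A^3[2,1] = (-3)(-1) + (3)(1) = 6
A^3[2,2] = (-3)(-1) + (3)(-2) = -3
A^3 = 
  [  3,  -6]
  [  6,  -3]

Therefore
A^3 = 
  [  3,  -6]
  [  6,  -3]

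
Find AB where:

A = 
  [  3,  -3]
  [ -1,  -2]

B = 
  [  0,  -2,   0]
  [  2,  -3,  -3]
AB = 
  [ -6,   3,   9]
  [ -4,   8,   6]

A is 2×2 and B is 2×3, so AB is 2×3. Each entry is (row of A)·(column of B):
AB[1,1] = (3)(0) + (-3)(2) = -6
AB[1,2] = (3)(-2) + (-3)(-3) = 3
AB[1,3] = (3)(0) + (-3)(-3) = 9
AB[2,1] = (-1)(0) + (-2)(2) = -4
AB[2,2] = (-1)(-2) + (-2)(-3) = 8
AB[2,3] = (-1)(0) + (-2)(-3) = 6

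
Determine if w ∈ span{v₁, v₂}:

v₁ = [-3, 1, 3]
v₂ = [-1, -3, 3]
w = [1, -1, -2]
No

Form the augmented matrix and row-reduce:
[v₁|v₂|w] = 
  [ -3,  -1,   1]
  [  1,  -3,  -1]
  [  3,   3,  -2]
R2 → R2 + (1/3)·R1
R3 → R3 + (1)·R1
R3 → R3 + (3/5)·R2
REF = 
  [   -3,    -1,     1]
  [    0, -10/3,  -2/3]
  [    0,     0,  -7/5]

Row 3 reads [0 0 | -7/5], i.e. 0 = -7/5, so the system is inconsistent and w ∉ span{v₁, v₂}.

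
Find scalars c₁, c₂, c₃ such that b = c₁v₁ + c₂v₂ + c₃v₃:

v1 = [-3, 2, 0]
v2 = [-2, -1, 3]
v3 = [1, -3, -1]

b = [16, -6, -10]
c1 = -3, c2 = -3, c3 = 1

b = -3·v1 + -3·v2 + 1·v3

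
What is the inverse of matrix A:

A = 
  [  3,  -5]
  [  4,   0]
det(A) = (3)(0) - (-5)(4) = 20
For a 2×2 matrix, A⁻¹ = (1/det(A)) · [[d, -b], [-c, a]]
    = (1/20) · [[0, 5], [-4, 3]]

A⁻¹ = 
  [   0,  1/4]
  [-1/5, 3/20]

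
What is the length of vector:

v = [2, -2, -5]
5.745

||v||₂ = √((2)² + (-2)² + (-5)²) = √33 = 5.745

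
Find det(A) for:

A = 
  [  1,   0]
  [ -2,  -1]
For a 2×2 matrix, det = ad - bc = (1)(-1) - (0)(-2) = -1

det(A) = -1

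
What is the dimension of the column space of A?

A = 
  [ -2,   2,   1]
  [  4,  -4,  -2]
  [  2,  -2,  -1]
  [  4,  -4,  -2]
Row reduce:
R2 → R2 + (2)·R1
R3 → R3 + (1)·R1
R4 → R4 + (2)·R1
REF = 
  [ -2,   2,   1]
  [  0,   0,   0]
  [  0,   0,   0]
  [  0,   0,   0]
Pivot columns: 1 → 1 pivot.
dim(Col(A)) = number of pivot columns = 1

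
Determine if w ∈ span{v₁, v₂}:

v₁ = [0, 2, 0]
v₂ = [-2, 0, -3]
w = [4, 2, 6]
Yes

Form the augmented matrix and row-reduce:
[v₁|v₂|w] = 
  [  0,  -2,   4]
  [  2,   0,   2]
  [  0,  -3,   6]
Swap R1 ↔ R2
R3 → R3 - (3/2)·R2
REF = 
  [  2,   0,   2]
  [  0,  -2,   4]
  [  0,   0,   0]

No row of the form [0 0 | nonzero], so the system is consistent. Back-substitution gives c₁ = 1, c₂ = -2: w = (1)·v₁ + (-2)·v₂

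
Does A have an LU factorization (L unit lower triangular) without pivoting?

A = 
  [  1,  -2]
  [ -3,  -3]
Yes.
A[1,1] = 1 ≠ 0, so Gaussian elimination proceeds without a row swap: multiplier ℓ₂₁ = (-3)/(1) = -3, and U[2,2] = -3 - (-3)(-2) = -9.
L = 
  [  1,   0]
  [ -3,   1]
U = 
  [  1,  -2]
  [  0,  -9]
Check row 2 of LU: [(-3)(1), (-3)(-2) + (-9)] = [-3, -3] = row 2 of A ✓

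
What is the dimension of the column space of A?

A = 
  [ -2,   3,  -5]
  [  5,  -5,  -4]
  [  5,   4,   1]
Row reduce:
R2 → R2 + (5/2)·R1
R3 → R3 + (5/2)·R1
R3 → R3 - (23/5)·R2
REF = 
  [   -2,     3,    -5]
  [    0,   5/2, -33/2]
  [    0,     0, 322/5]
Pivot columns: 1, 2, 3 → 3 pivots.
dim(Col(A)) = number of pivot columns = 3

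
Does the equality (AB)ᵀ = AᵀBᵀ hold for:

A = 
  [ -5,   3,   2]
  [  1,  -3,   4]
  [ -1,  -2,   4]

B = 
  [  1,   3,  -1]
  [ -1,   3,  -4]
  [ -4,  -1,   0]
No

(AB)ᵀ = 
  [-16, -12, -15]
  [ -8, -10, -13]
  [ -7,  11,   9]

AᵀBᵀ = 
  [ -1,  12,  19]
  [ -4,  -4,  -9]
  [ 10,  -6, -12]

The two matrices differ, so (AB)ᵀ ≠ AᵀBᵀ in general. The correct identity is (AB)ᵀ = BᵀAᵀ.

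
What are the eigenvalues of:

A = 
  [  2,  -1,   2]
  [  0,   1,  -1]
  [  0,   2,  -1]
λ = 2, i, -i  (≈ 2, 0 + 1i, 0 - 1i)

Characteristic polynomial: det(λI - A) = λ³ - 2λ² + λ - 2
Testing integer divisors of the constant term: p(2) = 0, so (λ - 2) is a factor:
p(λ) = (λ - 2)(λ² + 1)
λ² + 1 = 0  ⇒  λ = (0 ± √((0)² - 4·(1)))/2 = (0 ± √(-4))/2
  = i,  -i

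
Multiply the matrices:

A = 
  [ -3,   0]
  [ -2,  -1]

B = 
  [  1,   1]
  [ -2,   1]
AB = 
  [ -3,  -3]
  [  0,  -3]

A is 2×2 and B is 2×2, so AB is 2×2. Each entry is (row of A)·(column of B):
AB[1,1] = (-3)(1) + (0)(-2) = -3
AB[1,2] = (-3)(1) + (0)(1) = -3
AB[2,1] = (-2)(1) + (-1)(-2) = 0
AB[2,2] = (-2)(1) + (-1)(1) = -3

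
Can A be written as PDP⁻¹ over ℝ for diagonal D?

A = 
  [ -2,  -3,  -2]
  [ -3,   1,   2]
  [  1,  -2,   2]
No

Characteristic polynomial: det(λI - A) = λ³ - λ² - 7λ + 46
By the rational root theorem any rational root is an integer dividing 46; none of those is a root, so p(λ) has no rational roots and hence (being an irreducible cubic) no repeated roots.
Discriminant of the cubic: Δ = -49731
Δ < 0 ⇒ one real eigenvalue and a complex-conjugate pair: λ ≈ -3.873, 2.437 + 2.437i, 2.437 - 2.437i
Has complex eigenvalues (not diagonalizable over ℝ).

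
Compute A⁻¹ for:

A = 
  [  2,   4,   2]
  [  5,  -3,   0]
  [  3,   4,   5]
det(A) = (2)·((-3)(5) - (0)(4)) - (4)·((5)(5) - (0)(3)) + (2)·((5)(4) - (-3)(3))
  = (2)(-15) - (4)(25) + (2)(29)
  = -72
det(A) = -72 ≠ 0, so A is invertible.

Cofactors Cᵢⱼ = (-1)ⁱ⁺ʲ·Mᵢⱼ:
C = 
  [-15, -25,  29]
  [-12,   4,   4]
  [  6,  10, -26]

adj(A) = Cᵀ:
adj(A) = 
  [-15, -12,   6]
  [-25,   4,  10]
  [ 29,   4, -26]

A⁻¹ = (-1/72) · adj(A):
A⁻¹ = 
  [  5/24,    1/6,  -1/12]
  [ 25/72,  -1/18,  -5/36]
  [-29/72,  -1/18,  13/36]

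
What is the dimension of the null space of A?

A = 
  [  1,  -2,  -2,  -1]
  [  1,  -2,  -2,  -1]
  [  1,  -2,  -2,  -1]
nullity(A) = 3

Row reduce:
R2 → R2 - (1)·R1
R3 → R3 - (1)·R1
REF = 
  [  1,  -2,  -2,  -1]
  [  0,   0,   0,   0]
  [  0,   0,   0,   0]
Pivot columns: 1 → 1 pivot.
rank(A) = 1, so nullity(A) = 4 - 1 = 3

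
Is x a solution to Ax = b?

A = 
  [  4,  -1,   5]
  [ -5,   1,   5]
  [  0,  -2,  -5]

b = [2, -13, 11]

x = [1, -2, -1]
No

Ax = [1, -12, 9] ≠ b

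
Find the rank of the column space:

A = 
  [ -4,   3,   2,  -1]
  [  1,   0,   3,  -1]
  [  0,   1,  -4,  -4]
Row reduce:
R2 → R2 + (1/4)·R1
R3 → R3 - (4/3)·R2
REF = 
  [   -4,     3,     2,    -1]
  [    0,   3/4,   7/2,  -5/4]
  [    0,     0, -26/3,  -7/3]
Pivot columns: 1, 2, 3 → 3 pivots.
dim(Col(A)) = number of pivot columns = 3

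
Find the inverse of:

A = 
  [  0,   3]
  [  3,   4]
det(A) = (0)(4) - (3)(3) = -9
For a 2×2 matrix, A⁻¹ = (1/det(A)) · [[d, -b], [-c, a]]
    = (-1/9) · [[4, -3], [-3, 0]]

A⁻¹ = 
  [-4/9,  1/3]
  [ 1/3,    0]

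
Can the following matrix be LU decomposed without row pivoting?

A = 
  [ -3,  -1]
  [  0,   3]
Yes.
A[1,1] = -3 ≠ 0, so Gaussian elimination proceeds without a row swap: multiplier ℓ₂₁ = (0)/(-3) = 0, and U[2,2] = 3 - (0)(-1) = 3.
L = 
  [  1,   0]
  [  0,   1]
U = 
  [ -3,  -1]
  [  0,   3]
Check row 2 of LU: [(0)(-3), (0)(-1) + 3] = [0, 3] = row 2 of A ✓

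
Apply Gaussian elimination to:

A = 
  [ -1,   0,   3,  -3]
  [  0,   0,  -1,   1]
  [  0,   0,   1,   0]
Row operations:
R3 → R3 + (1)·R2

Resulting echelon form:
REF = 
  [ -1,   0,   3,  -3]
  [  0,   0,  -1,   1]
  [  0,   0,   0,   1]

Rank = 3 (number of non-zero pivot rows).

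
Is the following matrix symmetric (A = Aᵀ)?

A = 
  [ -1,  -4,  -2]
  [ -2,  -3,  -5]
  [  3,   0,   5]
No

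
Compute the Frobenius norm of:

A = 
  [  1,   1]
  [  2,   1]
||A||_F = 2.646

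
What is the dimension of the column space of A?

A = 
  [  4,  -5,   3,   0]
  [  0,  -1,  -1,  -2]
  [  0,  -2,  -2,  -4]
dim(Col(A)) = 2

Row reduce:
R3 → R3 - (2)·R2
REF = 
  [  4,  -5,   3,   0]
  [  0,  -1,  -1,  -2]
  [  0,   0,   0,   0]
Pivot columns: 1, 2 → 2 pivots.
dim(Col(A)) = number of pivot columns = 2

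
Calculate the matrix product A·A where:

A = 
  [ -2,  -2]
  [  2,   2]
A² = A·A:
A²[1,1] = (-2)(-2) + (-2)(2) = 0
A²[1,2] = (-2)(-2) + (-2)(2) = 0
A²[2,1] = (2)(-2) + (2)(2) = 0
A²[2,2] = (2)(-2) + (2)(2) = 0
A² = 
  [  0,   0]
  [  0,   0]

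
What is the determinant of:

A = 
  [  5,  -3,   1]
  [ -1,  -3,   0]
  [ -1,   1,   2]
Cofactor expansion along row 1:
det(A) = (5)·((-3)(2) - (0)(1)) - (-3)·((-1)(2) - (0)(-1)) + (1)·((-1)(1) - (-3)(-1))
  = (5)(-6) - (-3)(-2) + (1)(-4)
  = -40

det(A) = -40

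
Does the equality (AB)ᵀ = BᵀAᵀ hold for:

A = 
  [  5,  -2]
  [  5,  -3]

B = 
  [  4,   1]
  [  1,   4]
Yes

(AB)ᵀ = 
  [ 18,  17]
  [ -3,  -7]

BᵀAᵀ = 
  [ 18,  17]
  [ -3,  -7]

Both sides are equal — this is the standard identity (AB)ᵀ = BᵀAᵀ, which holds for all A, B.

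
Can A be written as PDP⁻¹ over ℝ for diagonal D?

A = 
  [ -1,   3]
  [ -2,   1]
No

tr(A) = 0, det(A) = 5
Characteristic polynomial: λ² - tr(A)λ + det(A) = λ² + 5
λ² + 5 = 0  ⇒  λ = (0 ± √((0)² - 4·(5)))/2 = (0 ± √(-20))/2
  = i√5,  -i√5
Eigenvalues: i√5, -i√5  (≈ 0 + 2.236i, 0 - 2.236i)
Has complex eigenvalues (not diagonalizable over ℝ).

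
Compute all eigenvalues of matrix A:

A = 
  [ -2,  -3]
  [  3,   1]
λ = (-1 + 3i√3)/2, (-1 - 3i√3)/2  (≈ -0.5 + 2.598i, -0.5 - 2.598i)

tr(A) = -1, det(A) = 7
Characteristic polynomial: λ² - tr(A)λ + det(A) = λ² + λ + 7
λ² + λ + 7 = 0  ⇒  λ = (-1 ± √((1)² - 4·(7)))/2 = (-1 ± √(-27))/2
  = (-1 + 3i√3)/2,  (-1 - 3i√3)/2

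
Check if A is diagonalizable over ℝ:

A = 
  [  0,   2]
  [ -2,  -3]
No

tr(A) = -3, det(A) = 4
Characteristic polynomial: λ² - tr(A)λ + det(A) = λ² + 3λ + 4
λ² + 3λ + 4 = 0  ⇒  λ = (-3 ± √((3)² - 4·(4)))/2 = (-3 ± √(-7))/2
  = (-3 + i√7)/2,  (-3 - i√7)/2
Eigenvalues: (-3 + i√7)/2, (-3 - i√7)/2  (≈ -1.5 + 1.323i, -1.5 - 1.323i)
Has complex eigenvalues (not diagonalizable over ℝ).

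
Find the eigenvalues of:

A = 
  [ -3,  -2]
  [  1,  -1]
λ = -2 + i, -2 - i  (≈ -2 + 1i, -2 - 1i)

tr(A) = -4, det(A) = 5
Characteristic polynomial: λ² - tr(A)λ + det(A) = λ² + 4λ + 5
λ² + 4λ + 5 = 0  ⇒  λ = (-4 ± √((4)² - 4·(5)))/2 = (-4 ± √(-4))/2
  = -2 + i,  -2 - i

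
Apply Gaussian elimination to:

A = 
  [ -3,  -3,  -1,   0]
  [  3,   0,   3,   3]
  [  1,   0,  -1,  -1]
Row operations:
R2 → R2 + (1)·R1
R3 → R3 + (1/3)·R1
R3 → R3 - (1/3)·R2

Resulting echelon form:
REF = 
  [ -3,  -3,  -1,   0]
  [  0,  -3,   2,   3]
  [  0,   0,  -2,  -2]

Rank = 3 (number of non-zero pivot rows).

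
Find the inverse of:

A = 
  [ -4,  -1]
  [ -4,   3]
det(A) = (-4)(3) - (-1)(-4) = -16
For a 2×2 matrix, A⁻¹ = (1/det(A)) · [[d, -b], [-c, a]]
    = (-1/16) · [[3, 1], [4, -4]]

A⁻¹ = 
  [-3/16, -1/16]
  [ -1/4,   1/4]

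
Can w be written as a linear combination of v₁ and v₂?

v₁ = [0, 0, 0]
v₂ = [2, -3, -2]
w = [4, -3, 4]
No

Form the augmented matrix and row-reduce:
[v₁|v₂|w] = 
  [  0,   2,   4]
  [  0,  -3,  -3]
  [  0,  -2,   4]
R2 → R2 + (3/2)·R1
R3 → R3 + (1)·R1
R3 → R3 - (8/3)·R2
REF = 
  [  0,   2,   4]
  [  0,   0,   3]
  [  0,   0,   0]

Row 2 reads [0 0 | 3], i.e. 0 = 3, so the system is inconsistent and w ∉ span{v₁, v₂}.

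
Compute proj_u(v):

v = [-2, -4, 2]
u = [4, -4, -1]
proj_u(v) = [8/11, -8/11, -2/11]

v·u = (-2)(4) + (-4)(-4) + (2)(-1) = 6
u·u = (4)² + (-4)² + (-1)² = 33
proj_u(v) = (v·u / u·u) × u = (6/33) × u = (2/11) × u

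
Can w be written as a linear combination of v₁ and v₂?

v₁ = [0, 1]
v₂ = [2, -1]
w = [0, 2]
Yes

Form the augmented matrix and row-reduce:
[v₁|v₂|w] = 
  [  0,   2,   0]
  [  1,  -1,   2]
Swap R1 ↔ R2
REF = 
  [  1,  -1,   2]
  [  0,   2,   0]

No row of the form [0 0 | nonzero], so the system is consistent. Back-substitution gives c₁ = 2, c₂ = 0: w = (2)·v₁ + (0)·v₂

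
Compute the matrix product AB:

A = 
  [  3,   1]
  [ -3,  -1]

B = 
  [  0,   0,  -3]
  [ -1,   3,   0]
A is 2×2 and B is 2×3, so AB is 2×3. Each entry is (row of A)·(column of B):
AB[1,1] = (3)(0) + (1)(-1) = -1
AB[1,2] = (3)(0) + (1)(3) = 3
AB[1,3] = (3)(-3) + (1)(0) = -9
AB[2,1] = (-3)(0) + (-1)(-1) = 1
AB[2,2] = (-3)(0) + (-1)(3) = -3
AB[2,3] = (-3)(-3) + (-1)(0) = 9

AB = 
  [ -1,   3,  -9]
  [  1,  -3,   9]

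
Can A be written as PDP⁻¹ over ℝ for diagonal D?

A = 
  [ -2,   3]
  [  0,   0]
Yes

tr(A) = -2, det(A) = 0
Characteristic polynomial: λ² - tr(A)λ + det(A) = λ² + 2λ
λ² + 2λ = λ(λ + 2)
Eigenvalues: 0, -2
λ=-2: alg. mult. = 1, geom. mult. = 2 - rank(A - (-2)I) = 2 - 1 = 1
λ=0: alg. mult. = 1, geom. mult. = 2 - rank(A - (0)I) = 2 - 1 = 1
Sum of geometric multiplicities equals n, so A has n independent eigenvectors.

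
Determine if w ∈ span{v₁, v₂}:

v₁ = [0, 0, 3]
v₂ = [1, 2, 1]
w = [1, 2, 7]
Yes

Form the augmented matrix and row-reduce:
[v₁|v₂|w] = 
  [  0,   1,   1]
  [  0,   2,   2]
  [  3,   1,   7]
Swap R1 ↔ R3
R3 → R3 - (1/2)·R2
REF = 
  [  3,   1,   7]
  [  0,   2,   2]
  [  0,   0,   0]

No row of the form [0 0 | nonzero], so the system is consistent. Back-substitution gives c₁ = 2, c₂ = 1: w = (2)·v₁ + (1)·v₂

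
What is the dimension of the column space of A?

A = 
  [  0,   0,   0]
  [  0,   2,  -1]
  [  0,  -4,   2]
dim(Col(A)) = 1

Row reduce:
Swap R1 ↔ R2
R3 → R3 + (2)·R1
REF = 
  [  0,   2,  -1]
  [  0,   0,   0]
  [  0,   0,   0]
Pivot columns: 2 → 1 pivot.
dim(Col(A)) = number of pivot columns = 1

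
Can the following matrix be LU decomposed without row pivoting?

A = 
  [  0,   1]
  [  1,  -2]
No.
A[1,1] = 0 but A[2,1] = 1 ≠ 0. Any LU with L unit lower triangular has (LU)[1,1] = U[1,1] and (LU)[2,1] = L[2,1]·U[1,1]; matching A forces U[1,1] = 0, which then forces (LU)[2,1] = 0 ≠ 1. A row swap (pivoting) is required.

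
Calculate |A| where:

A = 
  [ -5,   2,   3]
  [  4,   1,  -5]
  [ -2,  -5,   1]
Cofactor expansion along row 1:
det(A) = (-5)·((1)(1) - (-5)(-5)) - (2)·((4)(1) - (-5)(-2)) + (3)·((4)(-5) - (1)(-2))
  = (-5)(-24) - (2)(-6) + (3)(-18)
  = 78

det(A) = 78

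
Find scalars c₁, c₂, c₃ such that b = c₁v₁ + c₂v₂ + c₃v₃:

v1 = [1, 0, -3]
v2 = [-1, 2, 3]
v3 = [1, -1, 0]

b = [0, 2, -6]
c1 = 2, c2 = 0, c3 = -2

b = 2·v1 + 0·v2 + -2·v3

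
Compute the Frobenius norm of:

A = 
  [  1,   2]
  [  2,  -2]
||A||_F = 3.606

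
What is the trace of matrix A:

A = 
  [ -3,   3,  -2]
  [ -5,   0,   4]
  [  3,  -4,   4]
1

tr(A) = -3 + 0 + 4 = 1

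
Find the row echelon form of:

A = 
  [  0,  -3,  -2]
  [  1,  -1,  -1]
Row operations:
Swap R1 ↔ R2

Resulting echelon form:
REF = 
  [  1,  -1,  -1]
  [  0,  -3,  -2]

Rank = 2 (number of non-zero pivot rows).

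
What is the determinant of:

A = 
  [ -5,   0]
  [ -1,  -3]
15

For a 2×2 matrix, det = ad - bc = (-5)(-3) - (0)(-1) = 15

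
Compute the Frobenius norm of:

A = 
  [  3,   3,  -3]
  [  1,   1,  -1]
||A||_F = 5.477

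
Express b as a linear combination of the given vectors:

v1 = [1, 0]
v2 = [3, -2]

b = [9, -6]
c1 = 0, c2 = 3

b = 0·v1 + 3·v2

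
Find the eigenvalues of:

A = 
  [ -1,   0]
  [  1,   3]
tr(A) = 2, det(A) = -3
Characteristic polynomial: λ² - tr(A)λ + det(A) = λ² - 2λ - 3
λ² - 2λ - 3 = (λ + 1)(λ - 3)

λ = 3, -1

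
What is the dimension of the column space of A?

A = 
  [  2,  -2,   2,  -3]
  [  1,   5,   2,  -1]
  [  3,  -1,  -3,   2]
dim(Col(A)) = 3

Row reduce:
R2 → R2 - (1/2)·R1
R3 → R3 - (3/2)·R1
R3 → R3 - (1/3)·R2
REF = 
  [    2,    -2,     2,    -3]
  [    0,     6,     1,   1/2]
  [    0,     0, -19/3,  19/3]
Pivot columns: 1, 2, 3 → 3 pivots.
dim(Col(A)) = number of pivot columns = 3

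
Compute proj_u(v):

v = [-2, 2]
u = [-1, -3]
v·u = (-2)(-1) + (2)(-3) = -4
u·u = (-1)² + (-3)² = 10
proj_u(v) = (v·u / u·u) × u = (-4/10) × u = (-2/5) × u

proj_u(v) = [2/5, 6/5]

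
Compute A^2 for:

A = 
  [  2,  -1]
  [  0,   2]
A² = A·A:
A²[1,1] = (2)(2) + (-1)(0) = 4
A²[1,2] = (2)(-1) + (-1)(2) = -4
A²[2,1] = (0)(2) + (2)(0) = 0
A²[2,2] = (0)(-1) + (2)(2) = 4
A² = 
  [  4,  -4]
  [  0,   4]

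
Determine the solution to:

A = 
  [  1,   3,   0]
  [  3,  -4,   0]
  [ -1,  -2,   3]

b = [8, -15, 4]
x = [-1, 3, 3]

Row reduce the augmented matrix [A|b]:
R2 → R2 - (3)·R1
R3 → R3 + (1)·R1
R3 → R3 + (1/13)·R2
REF = 
  [  1,   3,   0,   8]
  [  0, -13,   0, -39]
  [  0,   0,   3,   9]

Back-substitution:
x₃ = 9 / 3 = 3
x₂ = (-39 - (0)(3)) / (-13) = 3
x₁ = (8 - (3)(3) - (0)(3)) / 1 = -1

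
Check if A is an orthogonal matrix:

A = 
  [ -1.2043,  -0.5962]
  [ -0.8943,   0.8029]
No

AᵀA = 
  [  2.2501,   0]
  [  0,   1.0001]
≠ I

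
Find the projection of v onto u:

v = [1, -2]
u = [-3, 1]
v·u = (1)(-3) + (-2)(1) = -5
u·u = (-3)² + (1)² = 10
proj_u(v) = (v·u / u·u) × u = (-5/10) × u = (-1/2) × u

proj_u(v) = [3/2, -1/2]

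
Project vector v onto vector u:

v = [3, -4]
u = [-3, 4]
v·u = (3)(-3) + (-4)(4) = -25
u·u = (-3)² + (4)² = 25
proj_u(v) = (v·u / u·u) × u = (-25/25) × u = (-1) × u

proj_u(v) = [3, -4]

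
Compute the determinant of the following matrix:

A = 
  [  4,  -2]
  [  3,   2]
14

For a 2×2 matrix, det = ad - bc = (4)(2) - (-2)(3) = 14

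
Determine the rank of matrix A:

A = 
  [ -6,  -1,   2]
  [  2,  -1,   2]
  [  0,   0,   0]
rank(A) = 2

Row reduce:
R2 → R2 + (1/3)·R1
REF = 
  [  -6,   -1,    2]
  [   0, -4/3,  8/3]
  [   0,    0,    0]
Pivot columns: 1, 2 → 2 pivots.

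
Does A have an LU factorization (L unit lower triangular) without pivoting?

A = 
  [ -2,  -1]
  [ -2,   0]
Yes.
A[1,1] = -2 ≠ 0, so Gaussian elimination proceeds without a row swap: multiplier ℓ₂₁ = (-2)/(-2) = 1, and U[2,2] = 0 - (1)(-1) = 1.
L = 
  [  1,   0]
  [  1,   1]
U = 
  [ -2,  -1]
  [  0,   1]
Check row 2 of LU: [(1)(-2), (1)(-1) + 1] = [-2, 0] = row 2 of A ✓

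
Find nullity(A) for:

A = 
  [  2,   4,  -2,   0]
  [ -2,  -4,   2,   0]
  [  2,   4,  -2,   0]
nullity(A) = 3

Row reduce:
R2 → R2 + (1)·R1
R3 → R3 - (1)·R1
REF = 
  [  2,   4,  -2,   0]
  [  0,   0,   0,   0]
  [  0,   0,   0,   0]
Pivot columns: 1 → 1 pivot.
rank(A) = 1, so nullity(A) = 4 - 1 = 3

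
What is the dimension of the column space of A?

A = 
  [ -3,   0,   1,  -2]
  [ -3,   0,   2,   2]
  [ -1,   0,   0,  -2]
dim(Col(A)) = 2

Row reduce:
R2 → R2 - (1)·R1
R3 → R3 - (1/3)·R1
R3 → R3 + (1/3)·R2
REF = 
  [ -3,   0,   1,  -2]
  [  0,   0,   1,   4]
  [  0,   0,   0,   0]
Pivot columns: 1, 3 → 2 pivots.
dim(Col(A)) = number of pivot columns = 2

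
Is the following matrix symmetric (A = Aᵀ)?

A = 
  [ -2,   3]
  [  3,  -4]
Yes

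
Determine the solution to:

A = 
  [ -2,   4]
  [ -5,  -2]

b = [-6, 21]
x = [-3, -3]

Row reduce the augmented matrix [A|b]:
R2 → R2 - (5/2)·R1
REF = 
  [ -2,   4,  -6]
  [  0, -12,  36]

Back-substitution:
x₂ = 36 / (-12) = -3
x₁ = (-6 - (4)(-3)) / (-2) = -3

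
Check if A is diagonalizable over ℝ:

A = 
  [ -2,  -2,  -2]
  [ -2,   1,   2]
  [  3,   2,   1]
Yes

Characteristic polynomial: det(λI - A) = λ³ - 5λ - 4
Testing integer divisors of the constant term: p(-1) = 0, so (λ + 1) is a factor:
p(λ) = (λ + 1)(λ² - λ - 4)
λ² - λ - 4 = 0  ⇒  λ = (1 ± √((-1)² - 4·(-4)))/2 = (1 ± √(17))/2
  = (1 + √17)/2,  (1 - √17)/2
Eigenvalues: -1, (1 + √17)/2, (1 - √17)/2  (≈ -1, 2.562, -1.562)
The two irrational eigenvalues are distinct (simple), so each has alg. mult. = geom. mult. = 1.
λ=-1: alg. mult. = 1, geom. mult. = 3 - rank(A - (-1)I) = 3 - 2 = 1
Sum of geometric multiplicities equals n, so A has n independent eigenvectors.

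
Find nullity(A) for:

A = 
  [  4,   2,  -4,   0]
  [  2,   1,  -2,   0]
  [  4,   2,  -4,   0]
nullity(A) = 3

Row reduce:
R2 → R2 - (1/2)·R1
R3 → R3 - (1)·R1
REF = 
  [  4,   2,  -4,   0]
  [  0,   0,   0,   0]
  [  0,   0,   0,   0]
Pivot columns: 1 → 1 pivot.
rank(A) = 1, so nullity(A) = 4 - 1 = 3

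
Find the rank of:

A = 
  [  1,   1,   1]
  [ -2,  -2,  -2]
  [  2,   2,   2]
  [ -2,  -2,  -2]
Row reduce:
R2 → R2 + (2)·R1
R3 → R3 - (2)·R1
R4 → R4 + (2)·R1
REF = 
  [  1,   1,   1]
  [  0,   0,   0]
  [  0,   0,   0]
  [  0,   0,   0]
Pivot columns: 1 → 1 pivot.

rank(A) = 1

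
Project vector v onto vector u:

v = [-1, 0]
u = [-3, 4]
v·u = (-1)(-3) + (0)(4) = 3
u·u = (-3)² + (4)² = 25
proj_u(v) = (v·u / u·u) × u = (3/25) × u

proj_u(v) = [-9/25, 12/25]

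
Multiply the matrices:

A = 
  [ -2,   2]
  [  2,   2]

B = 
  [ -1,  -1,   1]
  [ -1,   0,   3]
A is 2×2 and B is 2×3, so AB is 2×3. Each entry is (row of A)·(column of B):
AB[1,1] = (-2)(-1) + (2)(-1) = 0
AB[1,2] = (-2)(-1) + (2)(0) = 2
AB[1,3] = (-2)(1) + (2)(3) = 4
AB[2,1] = (2)(-1) + (2)(-1) = -4
AB[2,2] = (2)(-1) + (2)(0) = -2
AB[2,3] = (2)(1) + (2)(3) = 8

AB = 
  [  0,   2,   4]
  [ -4,  -2,   8]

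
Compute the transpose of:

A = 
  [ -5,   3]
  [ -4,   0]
Aᵀ = 
  [ -5,  -4]
  [  3,   0]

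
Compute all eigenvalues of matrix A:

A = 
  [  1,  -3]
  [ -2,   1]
tr(A) = 2, det(A) = -5
Characteristic polynomial: λ² - tr(A)λ + det(A) = λ² - 2λ - 5
λ² - 2λ - 5 = 0  ⇒  λ = (2 ± √((-2)² - 4·(-5)))/2 = (2 ± √(24))/2
  = 1 + √6,  1 - √6

λ = 1 + √6, 1 - √6  (≈ 3.449, -1.449)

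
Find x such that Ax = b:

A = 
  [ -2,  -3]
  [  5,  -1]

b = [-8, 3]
x = [1, 2]

Row reduce the augmented matrix [A|b]:
R2 → R2 + (5/2)·R1
REF = 
  [   -2,    -3,    -8]
  [    0, -17/2,   -17]

Back-substitution:
x₂ = (-17) / (-17/2) = 2
x₁ = (-8 - (-3)(2)) / (-2) = 1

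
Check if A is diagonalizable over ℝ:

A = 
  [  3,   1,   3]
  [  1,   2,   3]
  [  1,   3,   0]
Yes

Characteristic polynomial: det(λI - A) = λ³ - 5λ² - 7λ + 21
By the rational root theorem any rational root is an integer dividing 21; none of those is a root, so p(λ) has no rational roots and hence (being an irreducible cubic) no repeated roots.
Discriminant of the cubic: Δ = 14420
Δ > 0 ⇒ three distinct real eigenvalues: λ ≈ -2.252, 1.671, 5.58
Three distinct real eigenvalues, so A has 3 independent eigenvectors.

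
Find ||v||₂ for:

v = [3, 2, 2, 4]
5.745

||v||₂ = √((3)² + (2)² + (2)² + (4)²) = √33 = 5.745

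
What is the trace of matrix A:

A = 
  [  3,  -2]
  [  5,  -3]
0

tr(A) = 3 + -3 = 0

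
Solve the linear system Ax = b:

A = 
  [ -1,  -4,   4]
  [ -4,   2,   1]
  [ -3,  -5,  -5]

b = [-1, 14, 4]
Row reduce the augmented matrix [A|b]:
R2 → R2 - (4)·R1
R3 → R3 - (3)·R1
R3 → R3 - (7/18)·R2
REF = 
  [   -1,    -4,     4,    -1]
  [    0,    18,   -15,    18]
  [    0,     0, -67/6,     0]

Back-substitution:
x₃ = 0 / (-67/6) = 0
x₂ = (18 - (-15)(0)) / 18 = 1
x₁ = (-1 - (-4)(1) - (4)(0)) / (-1) = -3

x = [-3, 1, 0]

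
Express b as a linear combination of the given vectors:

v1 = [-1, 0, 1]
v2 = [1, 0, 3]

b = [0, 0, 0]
c1 = 0, c2 = 0

b = 0·v1 + 0·v2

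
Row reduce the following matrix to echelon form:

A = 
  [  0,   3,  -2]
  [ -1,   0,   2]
Row operations:
Swap R1 ↔ R2

Resulting echelon form:
REF = 
  [ -1,   0,   2]
  [  0,   3,  -2]

Rank = 2 (number of non-zero pivot rows).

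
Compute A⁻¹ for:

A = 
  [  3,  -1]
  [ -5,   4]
det(A) = (3)(4) - (-1)(-5) = 7
For a 2×2 matrix, A⁻¹ = (1/det(A)) · [[d, -b], [-c, a]]
    = (1/7) · [[4, 1], [5, 3]]

A⁻¹ = 
  [4/7, 1/7]
  [5/7, 3/7]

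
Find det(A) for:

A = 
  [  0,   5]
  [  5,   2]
For a 2×2 matrix, det = ad - bc = (0)(2) - (5)(5) = -25

det(A) = -25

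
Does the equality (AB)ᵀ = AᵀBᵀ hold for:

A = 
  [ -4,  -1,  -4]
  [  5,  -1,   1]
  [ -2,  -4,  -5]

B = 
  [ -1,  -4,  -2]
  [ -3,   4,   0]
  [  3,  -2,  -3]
No

(AB)ᵀ = 
  [ -5,   1,  -1]
  [ 20, -26,   2]
  [ 20, -13,  19]

AᵀBᵀ = 
  [-12,  32, -16]
  [ 13,  -1,  11]
  [ 10,  16,   1]

The two matrices differ, so (AB)ᵀ ≠ AᵀBᵀ in general. The correct identity is (AB)ᵀ = BᵀAᵀ.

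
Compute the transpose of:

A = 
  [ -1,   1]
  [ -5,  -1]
Aᵀ = 
  [ -1,  -5]
  [  1,  -1]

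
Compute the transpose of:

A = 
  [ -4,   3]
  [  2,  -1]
Aᵀ = 
  [ -4,   2]
  [  3,  -1]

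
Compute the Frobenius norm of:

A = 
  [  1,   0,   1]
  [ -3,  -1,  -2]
||A||_F = 4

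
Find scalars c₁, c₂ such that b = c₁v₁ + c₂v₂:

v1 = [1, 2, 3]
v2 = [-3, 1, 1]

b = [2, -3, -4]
c1 = -1, c2 = -1

b = -1·v1 + -1·v2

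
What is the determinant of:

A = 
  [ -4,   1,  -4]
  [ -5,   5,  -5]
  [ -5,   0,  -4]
-15

Cofactor expansion along row 1:
det(A) = (-4)·((5)(-4) - (-5)(0)) - (1)·((-5)(-4) - (-5)(-5)) + (-4)·((-5)(0) - (5)(-5))
  = (-4)(-20) - (1)(-5) + (-4)(25)
  = -15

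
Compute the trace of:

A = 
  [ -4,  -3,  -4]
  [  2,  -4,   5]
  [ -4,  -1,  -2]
-10

tr(A) = -4 + -4 + -2 = -10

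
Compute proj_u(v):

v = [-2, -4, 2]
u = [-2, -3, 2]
v·u = (-2)(-2) + (-4)(-3) + (2)(2) = 20
u·u = (-2)² + (-3)² + (2)² = 17
proj_u(v) = (v·u / u·u) × u = (20/17) × u

proj_u(v) = [-40/17, -60/17, 40/17]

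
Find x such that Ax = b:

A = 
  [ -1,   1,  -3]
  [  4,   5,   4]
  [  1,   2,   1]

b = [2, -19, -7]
x = [1, -3, -2]

Row reduce the augmented matrix [A|b]:
R2 → R2 + (4)·R1
R3 → R3 + (1)·R1
R3 → R3 - (1/3)·R2
REF = 
  [  -1,    1,   -3,    2]
  [   0,    9,   -8,  -11]
  [   0,    0,  2/3, -4/3]

Back-substitution:
x₃ = (-4/3) / (2/3) = -2
x₂ = (-11 - (-8)(-2)) / 9 = -3
x₁ = (2 - (1)(-3) - (-3)(-2)) / (-1) = 1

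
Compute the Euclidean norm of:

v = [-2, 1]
2.236

||v||₂ = √((-2)² + (1)²) = √5 = 2.236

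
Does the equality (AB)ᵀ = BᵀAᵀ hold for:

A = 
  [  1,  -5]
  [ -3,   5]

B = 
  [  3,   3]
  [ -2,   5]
Yes

(AB)ᵀ = 
  [ 13, -19]
  [-22,  16]

BᵀAᵀ = 
  [ 13, -19]
  [-22,  16]

Both sides are equal — this is the standard identity (AB)ᵀ = BᵀAᵀ, which holds for all A, B.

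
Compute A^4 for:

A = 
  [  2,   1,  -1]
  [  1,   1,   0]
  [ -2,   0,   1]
A² = A·A:
A²[1,1] = (2)(2) + (1)(1) + (-1)(-2) = 7
A²[1,2] = (2)(1) + (1)(1) + (-1)(0) = 3
A²[1,3] = (2)(-1) + (1)(0) + (-1)(1) = -3
A²[2,1] = (1)(2) + (1)(1) + (0)(-2) = 3
A²[2,2] = (1)(1) + (1)(1) + (0)(0) = 2
A²[2,3] = (1)(-1) + (1)(0) + (0)(1) = -1
A²[3,1] = (-2)(2) + (0)(1) + (1)(-2) = -6
A²[3,2] = (-2)(1) + (0)(1) + (1)(0) = -2
A²[3,3] = (-2)(-1) + (0)(0) + (1)(1) = 3
A² = 
  [  7,   3,  -3]
  [  3,   2,  -1]
  [ -6,  -2,   3]

A^3 = A^2·A:
A^3[1,1] = (7)(2) + (3)(1) + (-3)(-2) = 23
A^3[1,2] = (7)(1) + (3)(1) + (-3)(0) = 10
A^3[1,3] = (7)(-1) + (3)(0) + (-3)(1) = -10
A^3[2,1] = (3)(2) + (2)(1) + (-1)(-2) = 10
A^3[2,2] = (3)(1) + (2)(1) + (-1)(0) = 5
A^3[2,3] = (3)(-1) + (2)(0) + (-1)(1) = -4
A^3[3,1] = (-6)(2) + (-2)(1) + (3)(-2) = -20
A^3[3,2] = (-6)(1) + (-2)(1) + (3)(0) = -8
A^3[3,3] = (-6)(-1) + (-2)(0) + (3)(1) = 9
A^3 = 
  [ 23,  10, -10]
  [ 10,   5,  -4]
  [-20,  -8,   9]

A^4 = A^3·A:
A^4[1,1] = (23)(2) + (10)(1) + (-10)(-2) = 76
A^4[1,2] = (23)(1) + (10)(1) + (-10)(0) = 33
A^4[1,3] = (23)(-1) + (10)(0) + (-10)(1) = -33
A^4[2,1] = (10)(2) + (5)(1) + (-4)(-2) = 33
A^4[2,2] = (10)(1) + (5)(1) + (-4)(0) = 15
A^4[2,3] = (10)(-1) + (5)(0) + (-4)(1) = -14
A^4[3,1] = (-20)(2) + (-8)(1) + (9)(-2) = -66
A^4[3,2] = (-20)(1) + (-8)(1) + (9)(0) = -28
A^4[3,3] = (-20)(-1) + (-8)(0) + (9)(1) = 29
A^4 = 
  [ 76,  33, -33]
  [ 33,  15, -14]
  [-66, -28,  29]

Therefore
A^4 = 
  [ 76,  33, -33]
  [ 33,  15, -14]
  [-66, -28,  29]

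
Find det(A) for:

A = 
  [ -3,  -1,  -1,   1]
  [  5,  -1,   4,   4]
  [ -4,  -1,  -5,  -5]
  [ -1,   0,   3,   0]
Cofactor expansion along row 1: det(A) = a₁₁M₁₁ - a₁₂M₁₂ + a₁₃M₁₃ - a₁₄M₁₄

M₁₁ = det[[-1, 4, 4]; [-1, -5, -5]; [0, 3, 0]]
  = (-1)·((-5)(0) - (-5)(3)) - (4)·((-1)(0) - (-5)(0)) + (4)·((-1)(3) - (-5)(0))
  = (-1)(15) - (4)(0) + (4)(-3)
  = -27
M₁₂ = det[[5, 4, 4]; [-4, -5, -5]; [-1, 3, 0]]
  = (5)·((-5)(0) - (-5)(3)) - (4)·((-4)(0) - (-5)(-1)) + (4)·((-4)(3) - (-5)(-1))
  = (5)(15) - (4)(-5) + (4)(-17)
  = 27
M₁₃ = det[[5, -1, 4]; [-4, -1, -5]; [-1, 0, 0]]
  = (5)·((-1)(0) - (-5)(0)) - (-1)·((-4)(0) - (-5)(-1)) + (4)·((-4)(0) - (-1)(-1))
  = (5)(0) - (-1)(-5) + (4)(-1)
  = -9
M₁₄ = det[[5, -1, 4]; [-4, -1, -5]; [-1, 0, 3]]
  = (5)·((-1)(3) - (-5)(0)) - (-1)·((-4)(3) - (-5)(-1)) + (4)·((-4)(0) - (-1)(-1))
  = (5)(-3) - (-1)(-17) + (4)(-1)
  = -36

det(A) = (-3)(-27) - (-1)(27) + (-1)(-9) - (1)(-36) = 153

det(A) = 153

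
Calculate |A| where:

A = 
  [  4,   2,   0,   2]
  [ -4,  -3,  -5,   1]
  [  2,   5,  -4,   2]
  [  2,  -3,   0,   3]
Cofactor expansion along row 1: det(A) = a₁₁M₁₁ - a₁₂M₁₂ + a₁₃M₁₃ - a₁₄M₁₄

M₁₁ = det[[-3, -5, 1]; [5, -4, 2]; [-3, 0, 3]]
  = (-3)·((-4)(3) - (2)(0)) - (-5)·((5)(3) - (2)(-3)) + (1)·((5)(0) - (-4)(-3))
  = (-3)(-12) - (-5)(21) + (1)(-12)
  = 129
M₁₂ = det[[-4, -5, 1]; [2, -4, 2]; [2, 0, 3]]
  = (-4)·((-4)(3) - (2)(0)) - (-5)·((2)(3) - (2)(2)) + (1)·((2)(0) - (-4)(2))
  = (-4)(-12) - (-5)(2) + (1)(8)
  = 66
M₁₃ = det[[-4, -3, 1]; [2, 5, 2]; [2, -3, 3]]
  = (-4)·((5)(3) - (2)(-3)) - (-3)·((2)(3) - (2)(2)) + (1)·((2)(-3) - (5)(2))
  = (-4)(21) - (-3)(2) + (1)(-16)
  = -94
M₁₄ = det[[-4, -3, -5]; [2, 5, -4]; [2, -3, 0]]
  = (-4)·((5)(0) - (-4)(-3)) - (-3)·((2)(0) - (-4)(2)) + (-5)·((2)(-3) - (5)(2))
  = (-4)(-12) - (-3)(8) + (-5)(-16)
  = 152

det(A) = (4)(129) - (2)(66) + (0)(-94) - (2)(152) = 80

det(A) = 80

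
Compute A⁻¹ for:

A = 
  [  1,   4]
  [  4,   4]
det(A) = (1)(4) - (4)(4) = -12
For a 2×2 matrix, A⁻¹ = (1/det(A)) · [[d, -b], [-c, a]]
    = (-1/12) · [[4, -4], [-4, 1]]

A⁻¹ = 
  [ -1/3,   1/3]
  [  1/3, -1/12]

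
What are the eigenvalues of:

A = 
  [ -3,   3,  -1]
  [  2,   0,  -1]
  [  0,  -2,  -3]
λ = -4, -1 + 2√2, -1 - 2√2  (≈ -4, 1.828, -3.828)

Characteristic polynomial: det(λI - A) = λ³ + 6λ² + λ - 28
Testing integer divisors of the constant term: p(-4) = 0, so (λ + 4) is a factor:
p(λ) = (λ + 4)(λ² + 2λ - 7)
λ² + 2λ - 7 = 0  ⇒  λ = (-2 ± √((2)² - 4·(-7)))/2 = (-2 ± √(32))/2
  = -1 + 2√2,  -1 - 2√2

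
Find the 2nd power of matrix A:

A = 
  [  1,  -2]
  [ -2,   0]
A² = A·A:
A²[1,1] = (1)(1) + (-2)(-2) = 5
A²[1,2] = (1)(-2) + (-2)(0) = -2
A²[2,1] = (-2)(1) + (0)(-2) = -2
A²[2,2] = (-2)(-2) + (0)(0) = 4
A² = 
  [  5,  -2]
  [ -2,   4]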